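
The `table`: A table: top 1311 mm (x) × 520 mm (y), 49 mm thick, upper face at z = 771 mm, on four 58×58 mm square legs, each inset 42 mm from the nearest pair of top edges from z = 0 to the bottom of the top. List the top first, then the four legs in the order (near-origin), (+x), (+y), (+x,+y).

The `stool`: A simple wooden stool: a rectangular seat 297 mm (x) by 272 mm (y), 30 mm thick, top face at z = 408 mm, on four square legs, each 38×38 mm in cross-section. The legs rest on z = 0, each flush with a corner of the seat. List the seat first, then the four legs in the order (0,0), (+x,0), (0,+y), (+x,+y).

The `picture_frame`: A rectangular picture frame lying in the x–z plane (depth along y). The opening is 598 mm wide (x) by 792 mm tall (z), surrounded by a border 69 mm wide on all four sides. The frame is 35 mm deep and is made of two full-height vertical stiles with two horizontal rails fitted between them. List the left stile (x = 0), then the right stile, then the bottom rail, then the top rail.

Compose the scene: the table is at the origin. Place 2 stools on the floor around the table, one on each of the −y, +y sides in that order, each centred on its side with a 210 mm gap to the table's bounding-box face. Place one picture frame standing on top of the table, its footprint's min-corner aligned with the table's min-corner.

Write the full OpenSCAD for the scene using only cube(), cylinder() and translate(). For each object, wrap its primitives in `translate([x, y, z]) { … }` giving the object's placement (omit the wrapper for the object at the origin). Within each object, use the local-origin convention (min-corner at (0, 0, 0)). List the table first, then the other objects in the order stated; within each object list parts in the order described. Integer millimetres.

translate([0, 0, 722]) cube([1311, 520, 49]);
translate([42, 42, 0]) cube([58, 58, 722]);
translate([1211, 42, 0]) cube([58, 58, 722]);
translate([42, 420, 0]) cube([58, 58, 722]);
translate([1211, 420, 0]) cube([58, 58, 722]);
translate([507, -482, 0]) {
  translate([0, 0, 378]) cube([297, 272, 30]);
  cube([38, 38, 378]);
  translate([259, 0, 0]) cube([38, 38, 378]);
  translate([0, 234, 0]) cube([38, 38, 378]);
  translate([259, 234, 0]) cube([38, 38, 378]);
}
translate([507, 730, 0]) {
  translate([0, 0, 378]) cube([297, 272, 30]);
  cube([38, 38, 378]);
  translate([259, 0, 0]) cube([38, 38, 378]);
  translate([0, 234, 0]) cube([38, 38, 378]);
  translate([259, 234, 0]) cube([38, 38, 378]);
}
translate([0, 0, 771]) {
  cube([69, 35, 930]);
  translate([667, 0, 0]) cube([69, 35, 930]);
  translate([69, 0, 0]) cube([598, 35, 69]);
  translate([69, 0, 861]) cube([598, 35, 69]);
}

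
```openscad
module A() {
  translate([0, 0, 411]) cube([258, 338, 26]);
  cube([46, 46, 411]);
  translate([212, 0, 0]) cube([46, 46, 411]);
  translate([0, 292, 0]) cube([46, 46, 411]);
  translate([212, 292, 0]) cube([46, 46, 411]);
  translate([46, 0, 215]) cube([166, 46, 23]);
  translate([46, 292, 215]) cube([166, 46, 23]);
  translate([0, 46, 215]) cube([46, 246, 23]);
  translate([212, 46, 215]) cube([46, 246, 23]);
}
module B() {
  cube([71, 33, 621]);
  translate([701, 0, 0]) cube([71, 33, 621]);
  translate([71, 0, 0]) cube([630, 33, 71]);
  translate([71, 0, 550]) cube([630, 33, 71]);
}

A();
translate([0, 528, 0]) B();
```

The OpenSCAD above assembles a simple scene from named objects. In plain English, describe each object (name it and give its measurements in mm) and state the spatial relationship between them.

A is a simple wooden stool: a rectangular seat 258 mm (x) by 338 mm (y), 26 mm thick, top face at z = 437 mm, on four square legs, each 46×46 mm in cross-section. The legs rest on z = 0, each flush with a corner of the seat. Four stretchers, 46 mm wide and 23 mm tall, connect adjacent legs with their undersides at z = 215 mm, each running between the inner faces of the legs it joins and aligned with the legs' outer faces on the other axis.

B is a rectangular picture frame lying in the x–z plane (depth along y). The opening is 630 mm wide (x) by 479 mm tall (z), surrounded by a border 71 mm wide on all four sides. The frame is 33 mm deep and is made of two full-height vertical stiles with two horizontal rails fitted between them.

The picture frame is on the floor beside the stool on its +y side.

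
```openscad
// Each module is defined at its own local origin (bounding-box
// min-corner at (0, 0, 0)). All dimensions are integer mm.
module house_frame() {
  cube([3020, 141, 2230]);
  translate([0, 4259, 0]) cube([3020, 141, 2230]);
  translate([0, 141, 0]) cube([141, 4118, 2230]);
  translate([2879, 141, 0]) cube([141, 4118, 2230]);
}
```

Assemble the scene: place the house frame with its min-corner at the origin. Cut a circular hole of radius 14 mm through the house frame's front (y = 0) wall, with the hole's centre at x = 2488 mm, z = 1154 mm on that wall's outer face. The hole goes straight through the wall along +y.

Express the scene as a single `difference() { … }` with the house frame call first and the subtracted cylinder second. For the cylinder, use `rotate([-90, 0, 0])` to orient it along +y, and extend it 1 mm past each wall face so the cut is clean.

difference() {
  house_frame();
  translate([2488, -1, 1154]) rotate([-90, 0, 0]) cylinder(h = 143, r = 14);
}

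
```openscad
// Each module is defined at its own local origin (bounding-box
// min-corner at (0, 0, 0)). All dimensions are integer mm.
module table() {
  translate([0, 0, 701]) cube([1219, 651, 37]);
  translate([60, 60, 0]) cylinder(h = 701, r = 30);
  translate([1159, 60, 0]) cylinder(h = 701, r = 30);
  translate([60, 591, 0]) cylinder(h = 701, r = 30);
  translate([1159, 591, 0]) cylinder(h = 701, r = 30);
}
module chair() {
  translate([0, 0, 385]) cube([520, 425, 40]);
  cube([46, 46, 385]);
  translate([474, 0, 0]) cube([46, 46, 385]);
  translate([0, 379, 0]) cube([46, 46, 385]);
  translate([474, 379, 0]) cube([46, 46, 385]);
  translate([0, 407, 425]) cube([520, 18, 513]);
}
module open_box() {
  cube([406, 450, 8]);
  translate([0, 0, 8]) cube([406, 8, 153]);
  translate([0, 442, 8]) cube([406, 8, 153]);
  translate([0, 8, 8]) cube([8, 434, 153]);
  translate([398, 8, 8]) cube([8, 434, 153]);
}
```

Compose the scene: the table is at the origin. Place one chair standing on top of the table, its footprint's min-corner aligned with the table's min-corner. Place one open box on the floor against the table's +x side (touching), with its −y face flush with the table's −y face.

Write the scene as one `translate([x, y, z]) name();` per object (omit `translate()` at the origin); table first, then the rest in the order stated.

table();
translate([0, 0, 738]) chair();
translate([1219, 0, 0]) open_box();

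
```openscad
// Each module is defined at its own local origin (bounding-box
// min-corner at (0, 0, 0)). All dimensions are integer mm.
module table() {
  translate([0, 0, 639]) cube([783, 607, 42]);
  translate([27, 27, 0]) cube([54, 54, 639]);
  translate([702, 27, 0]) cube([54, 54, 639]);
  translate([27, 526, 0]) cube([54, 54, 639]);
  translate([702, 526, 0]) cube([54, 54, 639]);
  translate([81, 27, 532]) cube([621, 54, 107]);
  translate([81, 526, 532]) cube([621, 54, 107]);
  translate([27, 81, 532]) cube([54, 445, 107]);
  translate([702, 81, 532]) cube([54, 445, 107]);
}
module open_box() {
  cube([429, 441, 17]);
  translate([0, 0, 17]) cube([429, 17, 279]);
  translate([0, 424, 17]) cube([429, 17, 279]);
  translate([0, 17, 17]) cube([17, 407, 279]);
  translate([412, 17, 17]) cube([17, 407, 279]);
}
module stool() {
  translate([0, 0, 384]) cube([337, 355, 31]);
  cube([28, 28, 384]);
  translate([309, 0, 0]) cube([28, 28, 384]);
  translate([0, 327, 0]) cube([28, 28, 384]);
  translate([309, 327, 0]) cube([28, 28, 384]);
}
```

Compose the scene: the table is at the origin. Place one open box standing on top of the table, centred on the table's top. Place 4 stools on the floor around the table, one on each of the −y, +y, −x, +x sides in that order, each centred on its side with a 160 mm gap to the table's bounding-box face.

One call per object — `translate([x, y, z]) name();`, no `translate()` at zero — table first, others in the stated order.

table();
translate([177, 83, 681]) open_box();
translate([223, -515, 0]) stool();
translate([223, 767, 0]) stool();
translate([-497, 126, 0]) stool();
translate([943, 126, 0]) stool();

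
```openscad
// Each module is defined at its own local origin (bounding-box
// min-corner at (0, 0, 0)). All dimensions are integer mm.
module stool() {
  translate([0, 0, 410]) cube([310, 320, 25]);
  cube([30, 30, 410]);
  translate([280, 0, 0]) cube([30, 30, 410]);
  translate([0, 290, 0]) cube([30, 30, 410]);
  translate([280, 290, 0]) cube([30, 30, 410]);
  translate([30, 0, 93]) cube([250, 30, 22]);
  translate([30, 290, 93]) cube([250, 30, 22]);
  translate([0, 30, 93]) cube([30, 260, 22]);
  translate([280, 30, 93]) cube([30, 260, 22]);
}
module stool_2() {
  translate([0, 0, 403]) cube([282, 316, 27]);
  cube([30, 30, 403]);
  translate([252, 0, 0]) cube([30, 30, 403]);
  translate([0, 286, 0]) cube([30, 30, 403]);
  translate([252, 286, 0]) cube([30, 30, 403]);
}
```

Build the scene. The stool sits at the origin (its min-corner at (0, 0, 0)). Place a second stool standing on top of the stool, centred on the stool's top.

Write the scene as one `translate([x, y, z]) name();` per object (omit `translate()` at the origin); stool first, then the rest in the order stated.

stool();
translate([14, 2, 435]) stool_2();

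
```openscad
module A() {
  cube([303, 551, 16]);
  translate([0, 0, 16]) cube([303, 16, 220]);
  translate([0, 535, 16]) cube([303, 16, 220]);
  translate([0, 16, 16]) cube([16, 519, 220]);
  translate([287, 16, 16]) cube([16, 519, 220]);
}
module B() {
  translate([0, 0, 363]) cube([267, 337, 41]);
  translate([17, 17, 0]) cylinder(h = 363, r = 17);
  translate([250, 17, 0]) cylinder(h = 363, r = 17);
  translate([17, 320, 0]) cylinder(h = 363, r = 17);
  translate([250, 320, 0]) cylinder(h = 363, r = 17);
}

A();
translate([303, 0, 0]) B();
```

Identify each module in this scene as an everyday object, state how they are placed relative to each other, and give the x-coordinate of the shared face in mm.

A is an open box. B is a stool. The stool is against the open box's +x side, with their −y faces flush. The x-coordinate of the shared face is 303 mm.

The open box's +x face and the stool's −x face are both at x = 303 mm.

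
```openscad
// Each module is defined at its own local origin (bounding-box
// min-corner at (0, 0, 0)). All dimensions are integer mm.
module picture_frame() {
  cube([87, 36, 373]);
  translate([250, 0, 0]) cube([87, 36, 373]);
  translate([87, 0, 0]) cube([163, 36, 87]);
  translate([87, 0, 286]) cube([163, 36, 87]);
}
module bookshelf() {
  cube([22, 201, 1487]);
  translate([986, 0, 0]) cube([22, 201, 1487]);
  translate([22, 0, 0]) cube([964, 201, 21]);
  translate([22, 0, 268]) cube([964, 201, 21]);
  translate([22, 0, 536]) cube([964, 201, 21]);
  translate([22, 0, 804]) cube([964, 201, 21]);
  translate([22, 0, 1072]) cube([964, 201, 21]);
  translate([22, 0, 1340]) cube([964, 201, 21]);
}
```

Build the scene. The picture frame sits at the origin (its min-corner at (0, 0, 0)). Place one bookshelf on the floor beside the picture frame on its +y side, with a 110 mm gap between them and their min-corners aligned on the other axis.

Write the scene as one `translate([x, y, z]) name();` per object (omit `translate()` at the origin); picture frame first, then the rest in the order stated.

picture_frame();
translate([0, 146, 0]) bookshelf();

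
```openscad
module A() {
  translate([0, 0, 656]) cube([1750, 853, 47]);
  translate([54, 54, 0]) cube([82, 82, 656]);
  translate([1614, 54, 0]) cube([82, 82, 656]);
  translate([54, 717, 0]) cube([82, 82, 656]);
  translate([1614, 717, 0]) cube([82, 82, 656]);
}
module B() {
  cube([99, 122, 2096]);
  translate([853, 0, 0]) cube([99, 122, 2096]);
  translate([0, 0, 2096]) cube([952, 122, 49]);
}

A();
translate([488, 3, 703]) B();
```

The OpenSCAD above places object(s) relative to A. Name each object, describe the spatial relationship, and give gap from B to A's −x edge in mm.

The door frame's min-x is at 488; the table's min-x is 0; gap = 488 mm.

A is a table. B is a door frame. The door frame is on top of the table. The gap from the door frame to the table's −x edge is 488 mm.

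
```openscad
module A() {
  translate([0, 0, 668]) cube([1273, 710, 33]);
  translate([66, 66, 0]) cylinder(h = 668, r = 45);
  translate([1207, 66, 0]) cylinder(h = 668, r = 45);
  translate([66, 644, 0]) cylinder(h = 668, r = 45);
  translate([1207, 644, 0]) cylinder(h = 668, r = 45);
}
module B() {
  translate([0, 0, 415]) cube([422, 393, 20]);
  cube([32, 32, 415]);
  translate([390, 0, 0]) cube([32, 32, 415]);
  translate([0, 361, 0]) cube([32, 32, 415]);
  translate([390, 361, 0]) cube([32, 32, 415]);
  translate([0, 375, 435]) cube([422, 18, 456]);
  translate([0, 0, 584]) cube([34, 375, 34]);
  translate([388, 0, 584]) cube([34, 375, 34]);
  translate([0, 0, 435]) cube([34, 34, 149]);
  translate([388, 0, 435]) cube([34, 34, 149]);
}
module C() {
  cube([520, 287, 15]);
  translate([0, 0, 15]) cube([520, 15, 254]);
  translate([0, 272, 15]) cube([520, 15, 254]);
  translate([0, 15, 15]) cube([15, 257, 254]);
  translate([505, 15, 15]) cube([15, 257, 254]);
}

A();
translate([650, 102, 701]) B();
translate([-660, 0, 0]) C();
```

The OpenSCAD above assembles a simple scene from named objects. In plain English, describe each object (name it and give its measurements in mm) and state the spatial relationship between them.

A is a rectangular dining table. The top is 1273×710×33 mm with its upper surface at z = 701 mm. It stands on four round legs of 90 mm diameter, each leg's bounding box inset 21 mm from the nearest pair of top edges, running from the floor to the underside of the top.

B is a chair. The seat is a 422×393×20 mm slab with its top at z = 435 mm, on four 32×32 mm corner legs (flush with the seat edges, standing on z = 0). A flat backrest 18 mm thick, 456 mm tall, spans the full seat width and rises from the seat top along its +y edge, rear face flush with the rear of the seat. Two armrests of 34×34 mm section run along each side from the seat's front edge to the front of the backrest, top faces 183 mm above the seat top and outer faces flush with the seat's x-edges; a 34×34 mm post under the front of each armrest stands on the seat at the front corner.

C is an open storage box with external size 520×287×269 mm and wall thickness 15 mm (the base is also 15 mm thick). The base covers the whole footprint; the four walls stand on the base, with the y-facing walls full-width and the x-facing walls fitting between their inner faces.

The chair is on top of the table. The open box is on the floor beside the table on its −x side.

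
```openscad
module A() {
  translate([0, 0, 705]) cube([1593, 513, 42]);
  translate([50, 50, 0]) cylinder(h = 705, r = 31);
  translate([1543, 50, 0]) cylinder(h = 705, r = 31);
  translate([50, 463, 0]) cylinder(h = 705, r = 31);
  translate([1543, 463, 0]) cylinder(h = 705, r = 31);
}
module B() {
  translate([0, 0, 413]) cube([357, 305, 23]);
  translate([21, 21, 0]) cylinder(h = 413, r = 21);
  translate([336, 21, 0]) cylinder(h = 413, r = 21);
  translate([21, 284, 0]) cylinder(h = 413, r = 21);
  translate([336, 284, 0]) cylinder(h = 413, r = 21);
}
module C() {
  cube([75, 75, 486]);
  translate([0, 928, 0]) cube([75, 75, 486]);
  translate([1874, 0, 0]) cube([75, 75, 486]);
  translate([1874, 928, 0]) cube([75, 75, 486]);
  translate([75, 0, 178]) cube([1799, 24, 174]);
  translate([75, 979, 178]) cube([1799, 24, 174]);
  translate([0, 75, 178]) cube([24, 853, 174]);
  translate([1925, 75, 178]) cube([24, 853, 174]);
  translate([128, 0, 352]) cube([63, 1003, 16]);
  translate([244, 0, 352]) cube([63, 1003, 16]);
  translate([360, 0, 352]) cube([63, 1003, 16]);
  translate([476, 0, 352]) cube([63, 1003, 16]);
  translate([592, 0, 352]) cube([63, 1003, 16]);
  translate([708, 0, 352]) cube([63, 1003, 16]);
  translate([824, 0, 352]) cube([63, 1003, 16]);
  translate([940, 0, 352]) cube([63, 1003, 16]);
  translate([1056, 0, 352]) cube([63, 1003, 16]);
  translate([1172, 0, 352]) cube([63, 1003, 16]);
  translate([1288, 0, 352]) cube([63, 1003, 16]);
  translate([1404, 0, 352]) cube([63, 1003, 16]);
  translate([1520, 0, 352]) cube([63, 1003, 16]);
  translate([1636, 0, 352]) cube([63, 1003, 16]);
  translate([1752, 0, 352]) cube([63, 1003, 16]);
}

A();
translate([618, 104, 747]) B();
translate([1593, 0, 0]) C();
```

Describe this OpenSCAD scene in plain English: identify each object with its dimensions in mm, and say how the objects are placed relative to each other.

A is a table with a 1593×513 mm rectangular top, 42 mm thick, top surface at z = 747 mm, supported by four round legs of 62 mm diameter, each leg's bounding box inset 19 mm from the nearest pair of top edges, running from the floor.

B is a four-legged stool. The seat is 357×305 mm, 23 mm thick, top at z = 436 mm. It stands on four round legs, each 42 mm in diameter, from z = 0 to the seat underside, each leg's axis is inset half a diameter from the nearest pair of seat edges (so the leg's bounding box is flush with the corner).

C is a bed frame 1949 mm long (x) by 1003 mm wide (y). Four 75×75 mm corner posts, 486 mm tall, at the corners of the footprint. Four rails of 24 mm thickness and 174 mm height run between adjacent posts with their undersides at z = 178 mm, their outer faces flush with the outside of the frame (the two x-running rails run between the posts' inner faces; the two y-running rails run between the posts' inner faces). 15 slats, each 63 mm wide (x) and 16 mm thick, lie across the top of the two x-running rails, running the full 1003 mm width of the frame in y; the slats are evenly spaced along x between the inner faces of the end posts with equal gaps (rounded down to the nearest mm) at the −x end and between each pair — any rounding remainder accumulates at the +x end.

The stool is on top of the table, centred. The bed frame is against the table's +x side, with their −y faces flush.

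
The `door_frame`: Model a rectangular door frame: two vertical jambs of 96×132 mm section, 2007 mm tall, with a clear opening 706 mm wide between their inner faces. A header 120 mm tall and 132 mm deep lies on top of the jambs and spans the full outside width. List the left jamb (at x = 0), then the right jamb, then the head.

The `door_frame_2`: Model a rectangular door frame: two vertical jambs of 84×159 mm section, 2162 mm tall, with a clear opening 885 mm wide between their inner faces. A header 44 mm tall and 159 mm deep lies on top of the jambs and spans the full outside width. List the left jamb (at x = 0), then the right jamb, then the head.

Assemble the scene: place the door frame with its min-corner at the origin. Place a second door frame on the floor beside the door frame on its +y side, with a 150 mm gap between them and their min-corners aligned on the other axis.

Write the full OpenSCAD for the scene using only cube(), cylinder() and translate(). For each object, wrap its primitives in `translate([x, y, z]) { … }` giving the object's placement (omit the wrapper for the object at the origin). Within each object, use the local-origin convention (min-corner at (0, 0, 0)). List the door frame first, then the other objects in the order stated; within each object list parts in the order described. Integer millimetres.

cube([96, 132, 2007]);
translate([802, 0, 0]) cube([96, 132, 2007]);
translate([0, 0, 2007]) cube([898, 132, 120]);
translate([0, 282, 0]) {
  cube([84, 159, 2162]);
  translate([969, 0, 0]) cube([84, 159, 2162]);
  translate([0, 0, 2162]) cube([1053, 159, 44]);
}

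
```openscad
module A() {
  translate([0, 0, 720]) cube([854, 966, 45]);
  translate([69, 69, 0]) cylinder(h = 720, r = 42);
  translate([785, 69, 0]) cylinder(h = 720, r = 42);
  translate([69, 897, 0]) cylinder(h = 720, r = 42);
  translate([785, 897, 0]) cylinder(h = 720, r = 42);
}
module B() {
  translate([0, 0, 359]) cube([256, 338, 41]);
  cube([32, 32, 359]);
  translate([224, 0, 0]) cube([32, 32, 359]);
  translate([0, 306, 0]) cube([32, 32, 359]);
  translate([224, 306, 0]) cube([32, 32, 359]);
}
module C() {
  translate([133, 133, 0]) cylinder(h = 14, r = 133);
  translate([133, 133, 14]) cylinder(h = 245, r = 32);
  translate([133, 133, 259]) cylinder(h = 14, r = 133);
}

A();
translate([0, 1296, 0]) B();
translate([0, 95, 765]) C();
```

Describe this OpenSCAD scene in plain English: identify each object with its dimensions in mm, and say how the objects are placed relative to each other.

A is a rectangular dining table. The top is 854×966×45 mm with its upper surface at z = 765 mm. It stands on four round legs of 84 mm diameter, each leg's bounding box inset 27 mm from the nearest pair of top edges, running from the floor to the underside of the top.

B is a four-legged stool. The seat is 256×338 mm, 41 mm thick, top at z = 400 mm. It stands on four square legs, each 32×32 mm in cross-section, from z = 0 to the seat underside, each flush with a corner of the seat.

C is a spool: two coaxial disc flanges of radius 133 mm and thickness 14 mm, joined by a core cylinder of radius 32 mm and height 245 mm. The lower flange rests on z = 0 and the three cylinders share a vertical axis.

The stool is on the floor beside the table on its +y side. The spool is on top of the table.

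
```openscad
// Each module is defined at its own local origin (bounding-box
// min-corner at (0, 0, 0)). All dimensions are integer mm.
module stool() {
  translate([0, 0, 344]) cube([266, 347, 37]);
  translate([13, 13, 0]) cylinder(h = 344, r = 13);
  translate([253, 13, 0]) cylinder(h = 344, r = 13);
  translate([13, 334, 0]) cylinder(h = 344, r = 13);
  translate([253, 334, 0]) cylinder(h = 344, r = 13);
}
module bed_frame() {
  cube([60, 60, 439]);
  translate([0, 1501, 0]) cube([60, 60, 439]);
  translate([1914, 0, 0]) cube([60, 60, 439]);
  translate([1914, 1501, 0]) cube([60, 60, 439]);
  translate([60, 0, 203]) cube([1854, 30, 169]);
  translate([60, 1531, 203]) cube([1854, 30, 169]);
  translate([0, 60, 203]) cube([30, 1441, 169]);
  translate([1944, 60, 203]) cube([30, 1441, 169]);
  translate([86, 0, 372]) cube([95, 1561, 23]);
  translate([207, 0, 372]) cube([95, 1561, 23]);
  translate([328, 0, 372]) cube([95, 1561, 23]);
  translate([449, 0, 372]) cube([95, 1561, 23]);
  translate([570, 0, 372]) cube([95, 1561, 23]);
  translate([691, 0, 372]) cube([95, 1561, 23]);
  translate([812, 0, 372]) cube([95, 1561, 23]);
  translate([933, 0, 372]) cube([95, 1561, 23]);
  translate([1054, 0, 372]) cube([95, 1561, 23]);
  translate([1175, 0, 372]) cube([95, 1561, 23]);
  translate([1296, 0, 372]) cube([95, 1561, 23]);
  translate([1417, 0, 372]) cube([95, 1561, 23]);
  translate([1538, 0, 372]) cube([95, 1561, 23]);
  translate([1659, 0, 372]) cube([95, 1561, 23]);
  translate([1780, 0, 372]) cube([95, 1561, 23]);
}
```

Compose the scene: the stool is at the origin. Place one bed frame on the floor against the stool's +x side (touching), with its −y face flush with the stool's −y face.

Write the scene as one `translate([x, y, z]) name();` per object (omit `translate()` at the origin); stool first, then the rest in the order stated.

stool();
translate([266, 0, 0]) bed_frame();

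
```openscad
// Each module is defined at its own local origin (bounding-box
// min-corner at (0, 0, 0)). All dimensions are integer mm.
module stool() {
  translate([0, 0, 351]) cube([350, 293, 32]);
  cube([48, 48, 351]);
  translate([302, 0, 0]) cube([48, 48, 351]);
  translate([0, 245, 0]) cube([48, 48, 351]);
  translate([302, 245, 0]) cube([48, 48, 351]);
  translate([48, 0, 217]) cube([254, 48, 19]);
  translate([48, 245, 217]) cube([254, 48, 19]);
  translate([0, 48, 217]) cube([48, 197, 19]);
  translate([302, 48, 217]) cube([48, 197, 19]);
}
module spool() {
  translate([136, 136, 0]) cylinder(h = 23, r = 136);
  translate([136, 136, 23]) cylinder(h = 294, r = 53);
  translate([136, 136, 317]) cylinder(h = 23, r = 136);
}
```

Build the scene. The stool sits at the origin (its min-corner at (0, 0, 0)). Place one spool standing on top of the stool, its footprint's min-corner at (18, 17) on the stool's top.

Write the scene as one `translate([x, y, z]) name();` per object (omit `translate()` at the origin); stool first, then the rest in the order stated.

stool();
translate([18, 17, 383]) spool();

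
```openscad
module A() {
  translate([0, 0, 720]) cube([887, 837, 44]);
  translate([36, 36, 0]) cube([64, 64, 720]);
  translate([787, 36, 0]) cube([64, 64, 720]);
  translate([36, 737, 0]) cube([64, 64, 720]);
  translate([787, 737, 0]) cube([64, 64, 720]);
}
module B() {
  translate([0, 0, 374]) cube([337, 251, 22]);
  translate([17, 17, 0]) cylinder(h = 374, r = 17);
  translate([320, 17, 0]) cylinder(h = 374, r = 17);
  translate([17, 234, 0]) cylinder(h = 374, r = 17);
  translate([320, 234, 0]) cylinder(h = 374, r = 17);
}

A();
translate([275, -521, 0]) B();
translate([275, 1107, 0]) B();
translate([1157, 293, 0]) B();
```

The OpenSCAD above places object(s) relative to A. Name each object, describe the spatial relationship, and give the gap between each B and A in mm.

Each stool's nearest face is 270 mm from the table's bounding box.

A is a table. B is a stool. Three stools sit around the table at the −y, +y, +x sides. The gap between each stool and the table is 270 mm.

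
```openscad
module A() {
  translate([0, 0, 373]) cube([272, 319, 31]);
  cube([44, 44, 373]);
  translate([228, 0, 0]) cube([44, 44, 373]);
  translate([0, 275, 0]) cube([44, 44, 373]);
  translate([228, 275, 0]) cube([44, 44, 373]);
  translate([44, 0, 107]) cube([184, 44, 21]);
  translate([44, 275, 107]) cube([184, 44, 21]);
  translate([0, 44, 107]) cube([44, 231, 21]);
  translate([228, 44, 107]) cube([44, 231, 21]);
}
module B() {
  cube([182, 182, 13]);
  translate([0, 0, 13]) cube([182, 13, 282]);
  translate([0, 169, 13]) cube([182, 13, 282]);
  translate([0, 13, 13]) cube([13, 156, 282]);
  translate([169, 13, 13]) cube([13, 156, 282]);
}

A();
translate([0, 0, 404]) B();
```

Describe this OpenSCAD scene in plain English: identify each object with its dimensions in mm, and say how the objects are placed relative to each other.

A is a four-legged stool. The seat is 272×319 mm, 31 mm thick, top at z = 404 mm. It stands on four square legs, each 44×44 mm in cross-section, from z = 0 to the seat underside, each flush with a corner of the seat. Four stretchers, 44 mm wide and 21 mm tall, connect adjacent legs with their undersides at z = 107 mm, each running between the inner faces of the legs it joins and aligned with the legs' outer faces on the other axis.

B is an open storage box with external size 182×182×295 mm and wall thickness 13 mm (the base is also 13 mm thick). The base covers the whole footprint; the four walls stand on the base, with the y-facing walls full-width and the x-facing walls fitting between their inner faces.

The open box is on top of the stool.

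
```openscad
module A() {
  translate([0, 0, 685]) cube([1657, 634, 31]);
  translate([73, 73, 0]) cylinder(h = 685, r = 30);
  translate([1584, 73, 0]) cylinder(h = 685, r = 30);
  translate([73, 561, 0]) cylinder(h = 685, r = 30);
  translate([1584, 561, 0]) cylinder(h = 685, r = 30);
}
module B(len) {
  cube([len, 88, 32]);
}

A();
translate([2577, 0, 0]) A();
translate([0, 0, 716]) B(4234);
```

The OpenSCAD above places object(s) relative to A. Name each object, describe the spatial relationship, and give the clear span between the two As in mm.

A is a table. B is a beam. A beam spans the tops of two tables. The clear span between the two tables is 920 mm.

Second table starts at x = 2577; first ends at x = 1657; clear span = 2577 − 1657 = 920 mm.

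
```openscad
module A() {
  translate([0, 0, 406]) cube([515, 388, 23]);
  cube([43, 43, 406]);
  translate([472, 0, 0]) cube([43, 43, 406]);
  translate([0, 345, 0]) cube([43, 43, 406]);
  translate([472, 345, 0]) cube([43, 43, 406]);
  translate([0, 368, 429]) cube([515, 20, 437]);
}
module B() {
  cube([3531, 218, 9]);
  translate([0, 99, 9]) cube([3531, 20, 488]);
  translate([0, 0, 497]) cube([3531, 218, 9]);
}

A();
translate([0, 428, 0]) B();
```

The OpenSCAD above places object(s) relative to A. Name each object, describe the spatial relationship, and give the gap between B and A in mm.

A is a chair. B is an I-beam. The I-beam is on the floor beside the chair on its +y side. The gap between the I-beam and the chair is 40 mm.

The I-beam's nearest face is 40 mm from the chair's +y face.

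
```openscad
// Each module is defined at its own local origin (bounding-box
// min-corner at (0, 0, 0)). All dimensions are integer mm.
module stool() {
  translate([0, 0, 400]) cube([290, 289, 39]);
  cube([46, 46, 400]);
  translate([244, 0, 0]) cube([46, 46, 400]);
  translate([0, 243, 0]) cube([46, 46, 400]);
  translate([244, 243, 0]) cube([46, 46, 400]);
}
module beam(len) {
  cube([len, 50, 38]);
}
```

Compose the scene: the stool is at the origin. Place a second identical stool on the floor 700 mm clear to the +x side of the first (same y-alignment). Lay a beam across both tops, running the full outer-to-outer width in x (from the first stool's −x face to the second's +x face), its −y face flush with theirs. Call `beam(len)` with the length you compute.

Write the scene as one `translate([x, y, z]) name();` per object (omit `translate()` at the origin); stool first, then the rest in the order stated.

stool();
translate([990, 0, 0]) stool();
translate([0, 0, 439]) beam(1280);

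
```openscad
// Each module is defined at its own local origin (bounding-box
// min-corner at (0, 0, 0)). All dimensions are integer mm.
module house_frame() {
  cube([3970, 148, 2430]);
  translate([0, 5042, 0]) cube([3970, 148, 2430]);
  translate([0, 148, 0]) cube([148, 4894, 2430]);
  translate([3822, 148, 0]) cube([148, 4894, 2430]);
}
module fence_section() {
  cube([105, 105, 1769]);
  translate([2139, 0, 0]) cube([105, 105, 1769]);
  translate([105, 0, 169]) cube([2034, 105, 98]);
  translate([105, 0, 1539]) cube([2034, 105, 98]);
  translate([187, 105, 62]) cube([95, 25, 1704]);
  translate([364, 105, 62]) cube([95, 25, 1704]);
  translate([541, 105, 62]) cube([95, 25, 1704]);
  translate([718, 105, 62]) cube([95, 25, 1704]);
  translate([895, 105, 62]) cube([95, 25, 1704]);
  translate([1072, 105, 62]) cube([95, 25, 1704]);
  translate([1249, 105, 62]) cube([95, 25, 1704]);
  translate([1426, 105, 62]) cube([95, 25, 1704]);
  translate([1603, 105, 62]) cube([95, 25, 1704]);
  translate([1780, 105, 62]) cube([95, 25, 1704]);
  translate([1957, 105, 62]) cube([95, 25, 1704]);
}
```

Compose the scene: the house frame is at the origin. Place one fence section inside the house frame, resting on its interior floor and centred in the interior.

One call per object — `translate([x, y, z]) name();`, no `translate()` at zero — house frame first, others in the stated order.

house_frame();
translate([863, 2530, 0]) fence_section();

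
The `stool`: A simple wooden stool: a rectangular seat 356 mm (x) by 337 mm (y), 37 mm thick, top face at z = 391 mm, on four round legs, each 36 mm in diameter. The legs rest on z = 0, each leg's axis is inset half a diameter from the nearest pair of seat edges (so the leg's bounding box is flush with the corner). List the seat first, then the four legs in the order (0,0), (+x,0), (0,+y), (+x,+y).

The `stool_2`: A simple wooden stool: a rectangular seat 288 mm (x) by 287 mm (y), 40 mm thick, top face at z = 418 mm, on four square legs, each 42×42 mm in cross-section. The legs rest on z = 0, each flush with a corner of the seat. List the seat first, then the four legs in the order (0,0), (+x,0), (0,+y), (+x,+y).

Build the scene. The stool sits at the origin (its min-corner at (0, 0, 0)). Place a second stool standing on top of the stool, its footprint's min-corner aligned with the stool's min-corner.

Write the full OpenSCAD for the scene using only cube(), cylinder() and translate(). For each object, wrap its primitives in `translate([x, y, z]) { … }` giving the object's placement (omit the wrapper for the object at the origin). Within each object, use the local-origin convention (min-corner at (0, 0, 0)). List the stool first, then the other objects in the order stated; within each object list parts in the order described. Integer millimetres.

translate([0, 0, 354]) cube([356, 337, 37]);
translate([18, 18, 0]) cylinder(h = 354, r = 18);
translate([338, 18, 0]) cylinder(h = 354, r = 18);
translate([18, 319, 0]) cylinder(h = 354, r = 18);
translate([338, 319, 0]) cylinder(h = 354, r = 18);
translate([0, 0, 391]) {
  translate([0, 0, 378]) cube([288, 287, 40]);
  cube([42, 42, 378]);
  translate([246, 0, 0]) cube([42, 42, 378]);
  translate([0, 245, 0]) cube([42, 42, 378]);
  translate([246, 245, 0]) cube([42, 42, 378]);
}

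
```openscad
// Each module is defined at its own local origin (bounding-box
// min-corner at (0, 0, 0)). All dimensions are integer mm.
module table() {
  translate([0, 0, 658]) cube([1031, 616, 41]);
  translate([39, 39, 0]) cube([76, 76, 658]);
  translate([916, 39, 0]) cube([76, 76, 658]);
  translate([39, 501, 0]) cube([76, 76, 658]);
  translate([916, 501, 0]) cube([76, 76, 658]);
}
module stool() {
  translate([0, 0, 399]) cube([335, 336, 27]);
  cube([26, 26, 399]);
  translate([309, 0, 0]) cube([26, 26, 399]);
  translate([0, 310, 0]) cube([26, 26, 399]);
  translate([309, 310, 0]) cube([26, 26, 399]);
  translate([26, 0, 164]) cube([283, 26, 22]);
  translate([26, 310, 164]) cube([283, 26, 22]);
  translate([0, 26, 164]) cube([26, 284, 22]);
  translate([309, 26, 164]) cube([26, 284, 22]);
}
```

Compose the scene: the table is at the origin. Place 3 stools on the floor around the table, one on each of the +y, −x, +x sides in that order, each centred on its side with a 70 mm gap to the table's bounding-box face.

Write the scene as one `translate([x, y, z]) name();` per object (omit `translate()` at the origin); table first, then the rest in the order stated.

table();
translate([348, 686, 0]) stool();
translate([-405, 140, 0]) stool();
translate([1101, 140, 0]) stool();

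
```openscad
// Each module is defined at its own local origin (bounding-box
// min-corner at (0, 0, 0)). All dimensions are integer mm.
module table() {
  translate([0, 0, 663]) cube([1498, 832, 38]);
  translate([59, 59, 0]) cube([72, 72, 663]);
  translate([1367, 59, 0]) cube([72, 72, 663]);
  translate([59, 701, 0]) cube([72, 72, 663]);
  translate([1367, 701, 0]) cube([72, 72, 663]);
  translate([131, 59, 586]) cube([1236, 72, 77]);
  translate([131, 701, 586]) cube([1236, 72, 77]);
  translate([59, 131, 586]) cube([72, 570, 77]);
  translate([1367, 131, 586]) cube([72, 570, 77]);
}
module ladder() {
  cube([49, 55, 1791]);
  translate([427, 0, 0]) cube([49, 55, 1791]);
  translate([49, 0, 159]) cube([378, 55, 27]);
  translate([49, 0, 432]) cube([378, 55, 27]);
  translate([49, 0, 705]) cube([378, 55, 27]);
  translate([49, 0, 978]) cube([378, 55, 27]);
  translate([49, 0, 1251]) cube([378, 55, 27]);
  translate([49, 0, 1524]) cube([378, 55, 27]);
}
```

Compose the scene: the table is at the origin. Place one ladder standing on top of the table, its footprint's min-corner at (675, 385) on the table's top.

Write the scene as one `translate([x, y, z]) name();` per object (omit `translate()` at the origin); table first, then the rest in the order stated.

table();
translate([675, 385, 701]) ladder();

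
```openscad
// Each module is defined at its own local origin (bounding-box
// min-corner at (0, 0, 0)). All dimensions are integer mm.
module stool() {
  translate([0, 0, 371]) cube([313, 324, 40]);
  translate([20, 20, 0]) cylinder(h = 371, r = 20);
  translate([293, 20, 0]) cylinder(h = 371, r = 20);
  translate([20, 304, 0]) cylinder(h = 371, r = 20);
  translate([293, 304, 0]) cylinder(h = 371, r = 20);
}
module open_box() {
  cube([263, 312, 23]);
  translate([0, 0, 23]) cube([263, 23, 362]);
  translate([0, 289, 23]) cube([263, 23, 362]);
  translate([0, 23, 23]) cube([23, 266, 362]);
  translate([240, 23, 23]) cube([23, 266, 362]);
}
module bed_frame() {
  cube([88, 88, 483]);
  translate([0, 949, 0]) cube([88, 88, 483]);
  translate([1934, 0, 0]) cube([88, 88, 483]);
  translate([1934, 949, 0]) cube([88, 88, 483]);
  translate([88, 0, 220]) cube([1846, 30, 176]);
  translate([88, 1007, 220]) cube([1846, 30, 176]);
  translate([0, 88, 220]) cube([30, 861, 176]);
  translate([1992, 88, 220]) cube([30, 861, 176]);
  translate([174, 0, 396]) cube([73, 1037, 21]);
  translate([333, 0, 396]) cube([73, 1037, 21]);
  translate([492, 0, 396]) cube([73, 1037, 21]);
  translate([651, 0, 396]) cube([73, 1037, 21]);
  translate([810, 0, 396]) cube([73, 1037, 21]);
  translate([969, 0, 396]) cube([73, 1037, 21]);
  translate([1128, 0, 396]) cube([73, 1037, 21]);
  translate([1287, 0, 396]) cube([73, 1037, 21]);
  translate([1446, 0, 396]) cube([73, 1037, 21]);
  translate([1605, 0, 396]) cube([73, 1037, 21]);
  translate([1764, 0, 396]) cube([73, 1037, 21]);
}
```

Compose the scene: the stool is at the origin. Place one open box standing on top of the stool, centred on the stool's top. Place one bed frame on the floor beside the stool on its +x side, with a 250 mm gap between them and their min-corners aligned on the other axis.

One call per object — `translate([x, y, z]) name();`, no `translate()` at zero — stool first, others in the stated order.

stool();
translate([25, 6, 411]) open_box();
translate([563, 0, 0]) bed_frame();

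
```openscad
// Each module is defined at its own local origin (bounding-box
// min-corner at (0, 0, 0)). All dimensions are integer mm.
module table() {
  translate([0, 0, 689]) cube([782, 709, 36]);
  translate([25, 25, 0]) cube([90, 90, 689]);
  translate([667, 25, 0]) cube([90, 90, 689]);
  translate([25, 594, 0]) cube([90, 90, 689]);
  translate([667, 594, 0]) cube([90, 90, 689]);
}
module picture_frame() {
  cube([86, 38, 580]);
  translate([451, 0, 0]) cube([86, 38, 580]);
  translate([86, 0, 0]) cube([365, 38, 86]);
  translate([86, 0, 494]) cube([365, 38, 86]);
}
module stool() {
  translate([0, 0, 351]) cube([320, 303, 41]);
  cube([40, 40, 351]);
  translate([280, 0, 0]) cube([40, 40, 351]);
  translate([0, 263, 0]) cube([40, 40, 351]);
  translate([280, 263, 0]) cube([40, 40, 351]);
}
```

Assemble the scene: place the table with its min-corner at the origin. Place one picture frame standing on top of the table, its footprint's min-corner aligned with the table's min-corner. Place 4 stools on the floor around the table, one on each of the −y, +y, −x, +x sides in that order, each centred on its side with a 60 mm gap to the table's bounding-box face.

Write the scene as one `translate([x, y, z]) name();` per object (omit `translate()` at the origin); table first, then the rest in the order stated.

table();
translate([0, 0, 725]) picture_frame();
translate([231, -363, 0]) stool();
translate([231, 769, 0]) stool();
translate([-380, 203, 0]) stool();
translate([842, 203, 0]) stool();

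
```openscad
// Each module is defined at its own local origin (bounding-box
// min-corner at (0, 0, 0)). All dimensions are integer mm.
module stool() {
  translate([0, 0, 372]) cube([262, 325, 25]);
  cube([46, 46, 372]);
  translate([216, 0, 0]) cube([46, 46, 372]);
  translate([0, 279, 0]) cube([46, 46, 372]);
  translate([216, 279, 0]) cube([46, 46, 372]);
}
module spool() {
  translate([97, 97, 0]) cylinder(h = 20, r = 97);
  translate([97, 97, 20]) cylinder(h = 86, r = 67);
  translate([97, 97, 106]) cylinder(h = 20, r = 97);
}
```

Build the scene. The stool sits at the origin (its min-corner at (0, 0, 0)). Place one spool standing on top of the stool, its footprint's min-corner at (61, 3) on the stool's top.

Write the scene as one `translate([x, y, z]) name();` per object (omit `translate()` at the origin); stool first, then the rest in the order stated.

stool();
translate([61, 3, 397]) spool();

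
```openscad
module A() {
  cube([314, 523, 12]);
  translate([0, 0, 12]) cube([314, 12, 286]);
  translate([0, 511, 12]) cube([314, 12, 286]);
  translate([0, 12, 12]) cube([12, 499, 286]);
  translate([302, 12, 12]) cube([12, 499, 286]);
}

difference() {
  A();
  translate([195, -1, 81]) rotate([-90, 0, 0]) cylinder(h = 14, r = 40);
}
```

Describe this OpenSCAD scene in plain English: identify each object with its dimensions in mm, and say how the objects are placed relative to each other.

A is an open-topped rectangular box: outside dimensions 314×523×298 mm, with a uniform wall and base thickness of 12 mm. The base is a full 314×523 slab on the floor; four walls sit on top of the base. The front and back walls (the −y and +y sides) span the full width; the two side walls fit between them.

The open box has a circular hole of radius 40 mm through its front wall, centred at (x = 195, z = 81).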